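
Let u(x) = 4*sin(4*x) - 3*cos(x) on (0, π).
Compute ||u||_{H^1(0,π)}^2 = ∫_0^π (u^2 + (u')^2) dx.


||u||_{H^1(0,π)}^2 = -128/5 + 145*π

u'(x) = 3*sin(x) + 16*cos(4*x).
Expand u² and (u')² and integrate term by term on (0, π), using: for integers n ≥ 1, ∫_0^π sin²(nx) dx = ∫_0^π cos²(nx) dx = π/2; for n ≠ n', ∫_0^π sin(nx)sin(n'x) dx = ∫_0^π cos(nx)cos(n'x) dx = 0; and by product-to-sum, ∫_0^π sin(nx)cos(n'x) dx = ½∫_0^π [sin((n+n')x) + sin((n−n')x)] dx, which is 0 when n+n' is even and 2n/(n²−n'²) when n+n' is odd (it need not vanish on (0, π)).
  u² squared terms: (-3)²·∫cos(x)² dx = 9·π/2 = 9*π/2;  (4)²·∫sin(4x)² dx = 16·π/2 = 8*π.
  u² cross terms: 2·(-3)·(4)·∫cos(x)·sin(4x) dx = -24·(8/15) = -64/5.
  So ∫_0^π u² dx = 9*π/2 + 8*π − 64/5 = -64/5 + 25*π/2.
  (u')² squared terms: (3)²·∫sin(x)² dx = 9·π/2 = 9*π/2;  (16)²·∫cos(4x)² dx = 256·π/2 = 128*π.
  (u')² cross terms: 2·(3)·(16)·∫sin(x)·cos(4x) dx = 96·(-2/15) = -64/5.
  So ∫_0^π (u')² dx = 9*π/2 + 128*π − 64/5 = -64/5 + 265*π/2.
||u||_{H^1}^2 = (-64/5 + 25*π/2) + (-64/5 + 265*π/2) = -128/5 + 145*π.


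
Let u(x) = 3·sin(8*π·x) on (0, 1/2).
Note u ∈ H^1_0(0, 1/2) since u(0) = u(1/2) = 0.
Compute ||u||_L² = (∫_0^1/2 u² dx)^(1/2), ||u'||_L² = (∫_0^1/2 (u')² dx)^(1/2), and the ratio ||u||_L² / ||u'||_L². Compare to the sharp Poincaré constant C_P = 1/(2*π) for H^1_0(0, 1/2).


||u||_L² / ||u'||_L² = 1/(8*π) < C_P = 1/(2*π).

u(x) = 3·sin(8*π·x), so u'(x) = 24*π*cos(8*π*x).
Writing u(x) = A·sin(kπx/L) with A = 3 and k = 4, use ∫_0^L sin²(kπx/L) dx = L/2 and ∫_0^L cos²(kπx/L) dx = L/2.
u² = 9·sin²(8*π·x) and (u')² = 576*π^2·cos²(8*π·x), and each of sin², cos² integrates to L/2 = 1/4 over (0, 1/2).
∫_0^1/2 u² dx = 9/4, so ||u||_L² = 3/2.
∫_0^1/2 (u')² dx = 144*π^2, so ||u'||_L² = 12*π.
Ratio ||u||_L² / ||u'||_L² = 1/(8*π).
Sharp Poincaré constant on H^1_0(0, 1/2) is C_P = L/π = 1/(2*π), achieved by sin(2*π·x).
This is the k = 4 harmonic; the ratio L/(kπ) is strictly less than C_P = L/π, consistent with the sharp inequality ||u||_L² ≤ C_P ||u'||_L².


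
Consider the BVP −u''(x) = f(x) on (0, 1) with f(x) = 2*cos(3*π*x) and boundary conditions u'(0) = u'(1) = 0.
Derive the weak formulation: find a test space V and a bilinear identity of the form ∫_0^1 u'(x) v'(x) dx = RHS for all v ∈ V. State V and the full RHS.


V = H^1(0, 1) (no boundary constraint on v; u is determined up to an additive constant); weak form: ∫_0^1 u'v' dx = ∫_0^1 (2*cos(3*π*x)) v dx for all v ∈ V.

Multiply both sides by a test function v and integrate from 0 to 1:
  ∫_0^1 −u''(x) v(x) dx = ∫_0^1 f(x) v(x) dx.
Integrate the LHS by parts once:
  ∫_0^1 −u'' v dx = −[u'(x) v(x)]_0^1 + ∫_0^1 u'(x) v'(x) dx.
Thus ∫_0^1 u'(x) v'(x) dx = ∫_0^1 f(x) v(x) dx + [u'(x) v(x)]_0^1.
Choose V so that boundary terms are either known or forced to vanish.
u has homogeneous Neumann: u'(0) = u'(1) = 0. So [u' v]_0^1 = 0·v(1) − 0·v(0) = 0 for any v; take V = H^1(0, 1).
Weak formulation: find u (satisfying any essential BC) such that ∫_0^1 u'(x) v'(x) dx = ∫_0^1 f v dx for all v ∈ V (homogeneous Neumann, so boundary terms vanish).
Substituting f(x) = 2*cos(3*π*x), the right-hand side is ∫_0^1 (2*cos(3*π*x)) v dx.
Compatibility check (pure Neumann): taking v ≡ 1 ∈ V gives 0 = ∫_0^1 f dx + (0) − (0), i.e. ∫_0^1 f dx must equal u'(0) − u'(1) = 0. Indeed ∫_0^1 (2*cos(3*π*x)) dx = 0, so the data are compatible. The solution is then unique only up to an additive constant (fix it e.g. by requiring ∫_0^1 u dx = 0).


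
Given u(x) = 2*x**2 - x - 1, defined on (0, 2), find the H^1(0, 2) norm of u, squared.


||u||_{H^1}^2 = 544/15

The H^1 norm (squared) on an interval (0, L) is
  ||u||_{H^1}^2 = ∫_0^L u(x)^2 dx + ∫_0^L u'(x)^2 dx.
Compute u'(x) = 4*x - 1.
Then u(x)^2 = 4*x**4 - 4*x**3 - 3*x**2 + 2*x + 1 and u'(x)^2 = 16*x**2 - 8*x + 1.
Integrate each monomial from 0 to 2 using ∫_0^2 c·x^n dx = c·2^(n+1)/(n+1):
  ∫_0^2 u(x)^2 dx = ∫_0^2 (4*x^4 - 4*x^3 - 3*x^2 + 2*x + 1) dx. Term by term:
    ∫_0^2 4*x^4 dx = 128/5;  ∫_0^2 -4*x^3 dx = -16;  ∫_0^2 -3*x^2 dx = -8;
    ∫_0^2 2*x dx = 4;  ∫_0^2 1 dx = 2.
  Sum: 128/5 − 16 − 8 + 4 + 2 = 38/5.
  ∫_0^2 u'(x)^2 dx = ∫_0^2 (16*x^2 - 8*x + 1) dx. Term by term:
    ∫_0^2 16*x^2 dx = 128/3;  ∫_0^2 -8*x dx = -16;  ∫_0^2 1 dx = 2.
  Sum: 128/3 − 16 + 2 = 86/3.
Adding: ||u||_{H^1}^2 = 38/5 + 86/3 = 544/15.


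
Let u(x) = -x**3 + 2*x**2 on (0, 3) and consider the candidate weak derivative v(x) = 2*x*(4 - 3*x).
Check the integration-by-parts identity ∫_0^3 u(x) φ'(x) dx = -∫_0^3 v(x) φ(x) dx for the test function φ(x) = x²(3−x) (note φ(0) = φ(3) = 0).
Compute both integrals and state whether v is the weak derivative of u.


LHS = 243/10, RHS = 243/5. No, v is not the weak derivative of u.

u(x) = -x**3 + 2*x**2, classical derivative u'(x) = -3*x**2 + 4*x.
φ(x) = x²(3−x), so φ'(x) = 3*x*(2 - x).
Note φ(0) = φ(3) = 0, so the boundary term u·φ vanishes.
LHS = ∫_0^3 u(x) φ'(x) dx = ∫_0^3 (3*x^5 - 12*x^4 + 12*x^3) dx. Term by term:
  ∫_0^3 3*x^5 dx = 729/2;  ∫_0^3 -12*x^4 dx = -2916/5;  ∫_0^3 12*x^3 dx = 243.
Sum: 729/2 − 2916/5 + 243 = 243/10.
So LHS = 243/10.
∫_0^3 v(x) φ(x) dx = ∫_0^3 (6*x^5 - 26*x^4 + 24*x^3) dx. Term by term:
  ∫_0^3 6*x^5 dx = 729;  ∫_0^3 -26*x^4 dx = -6318/5;  ∫_0^3 24*x^3 dx = 486.
Sum: 729 − 6318/5 + 486 = -243/5.
So RHS = -∫_0^3 v(x) φ(x) dx = 243/5.
LHS − RHS = -243/10 ≠ 0, so the identity fails.
(For a valid weak derivative the identity must hold for EVERY test function, in particular this one. The failure shows v is NOT the weak derivative of u.)
Correct weak derivative would be u'(x) = -3*x**2 + 4*x.


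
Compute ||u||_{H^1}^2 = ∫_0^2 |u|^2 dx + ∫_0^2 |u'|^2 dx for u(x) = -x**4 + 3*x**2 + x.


||u||_{H^1}^2 = 26926/315

The H^1 norm (squared) on an interval (0, L) is
  ||u||_{H^1}^2 = ∫_0^L u(x)^2 dx + ∫_0^L u'(x)^2 dx.
Compute u'(x) = -4*x**3 + 6*x + 1.
Then u(x)^2 = x**8 - 6*x**6 - 2*x**5 + 9*x**4 + 6*x**3 + x**2 and u'(x)^2 = 16*x**6 - 48*x**4 - 8*x**3 + 36*x**2 + 12*x + 1.
Integrate each monomial from 0 to 2 using ∫_0^2 c·x^n dx = c·2^(n+1)/(n+1):
  ∫_0^2 u(x)^2 dx = ∫_0^2 (x^8 - 6*x^6 - 2*x^5 + 9*x^4 + 6*x^3 + x^2) dx. Term by term:
    ∫_0^2 x^8 dx = 512/9;  ∫_0^2 -6*x^6 dx = -768/7;  ∫_0^2 -2*x^5 dx = -64/3;
    ∫_0^2 9*x^4 dx = 288/5;  ∫_0^2 6*x^3 dx = 24;  ∫_0^2 x^2 dx = 8/3.
  Sum: 512/9 − 768/7 − 64/3 + 288/5 + 24 + 8/3 = 3184/315.
  ∫_0^2 u'(x)^2 dx = ∫_0^2 (16*x^6 - 48*x^4 - 8*x^3 + 36*x^2 + 12*x + 1) dx. Term by term:
    ∫_0^2 16*x^6 dx = 2048/7;  ∫_0^2 -48*x^4 dx = -1536/5;  ∫_0^2 -8*x^3 dx = -32;
    ∫_0^2 36*x^2 dx = 96;  ∫_0^2 12*x dx = 24;  ∫_0^2 1 dx = 2.
  Sum: 2048/7 − 1536/5 − 32 + 96 + 24 + 2 = 2638/35.
Adding: ||u||_{H^1}^2 = 3184/315 + 2638/35 = 26926/315.


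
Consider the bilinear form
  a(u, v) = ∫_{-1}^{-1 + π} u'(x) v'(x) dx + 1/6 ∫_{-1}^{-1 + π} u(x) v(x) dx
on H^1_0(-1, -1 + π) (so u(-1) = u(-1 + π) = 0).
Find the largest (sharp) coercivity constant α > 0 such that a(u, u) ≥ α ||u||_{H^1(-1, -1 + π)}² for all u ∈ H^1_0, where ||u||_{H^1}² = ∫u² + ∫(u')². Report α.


α = 7/12

Coercivity of a(·,·) on H^1_0(-1, -1 + π) means a(u, u) ≥ α ||u||_{H^1}² for every u ∈ H^1_0.
The interval has length L = π, and Poincaré/coercivity depend only on L. Here a(u, u) = ∫(u')² + (1/6)·∫u².
Here 0 < c = 1/6 < 1. The condition a(u,u) ≥ α||u||_{H^1}² reads (1−α)∫(u')² ≥ (α−c)∫u². Any admissible α is ≤ 1 (rapidly oscillating u have ∫u²/∫(u')² → 0), and α = 1 would force 0 ≥ (1−c)∫u², impossible since c < 1; so 1−α > 0. By the sharp Poincaré inequality on H^1_0 of an interval of length L, ∫(u')² ≥ (π/L)²∫u² with equality for the first sine mode sin(π(x−x₀)/L) (x₀ the left endpoint), so the inequality holds for all u iff (1−α)(π/L)² ≥ α − c, i.e. α ≤ ((π/L)² + c)/((π/L)² + 1) = (1 + c(L/π)²)/(1 + (L/π)²). With (π/L)² = 1 and c = 1/6, the largest admissible constant is α = ((π/L)² + c)/((π/L)² + 1).
Simplifying, α = 7/12.


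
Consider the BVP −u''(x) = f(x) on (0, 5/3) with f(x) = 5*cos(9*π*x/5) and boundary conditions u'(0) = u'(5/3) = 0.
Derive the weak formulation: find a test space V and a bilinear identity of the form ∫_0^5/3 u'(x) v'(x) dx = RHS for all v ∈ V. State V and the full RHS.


V = H^1(0, 5/3) (no boundary constraint on v; u is determined up to an additive constant); weak form: ∫_0^5/3 u'v' dx = ∫_0^5/3 (5*cos(9*π*x/5)) v dx for all v ∈ V.

Multiply both sides by a test function v and integrate from 0 to 5/3:
  ∫_0^5/3 −u''(x) v(x) dx = ∫_0^5/3 f(x) v(x) dx.
Integrate the LHS by parts once:
  ∫_0^5/3 −u'' v dx = −[u'(x) v(x)]_0^5/3 + ∫_0^5/3 u'(x) v'(x) dx.
Thus ∫_0^5/3 u'(x) v'(x) dx = ∫_0^5/3 f(x) v(x) dx + [u'(x) v(x)]_0^5/3.
Choose V so that boundary terms are either known or forced to vanish.
u has homogeneous Neumann: u'(0) = u'(5/3) = 0. So [u' v]_0^5/3 = 0·v(5/3) − 0·v(0) = 0 for any v; take V = H^1(0, 5/3).
Weak formulation: find u (satisfying any essential BC) such that ∫_0^5/3 u'(x) v'(x) dx = ∫_0^5/3 f v dx for all v ∈ V (homogeneous Neumann, so boundary terms vanish).
Substituting f(x) = 5*cos(9*π*x/5), the right-hand side is ∫_0^5/3 (5*cos(9*π*x/5)) v dx.
Compatibility check (pure Neumann): taking v ≡ 1 ∈ V gives 0 = ∫_0^5/3 f dx + (0) − (0), i.e. ∫_0^5/3 f dx must equal u'(0) − u'(5/3) = 0. Indeed ∫_0^5/3 (5*cos(9*π*x/5)) dx = 0, so the data are compatible. The solution is then unique only up to an additive constant (fix it e.g. by requiring ∫_0^5/3 u dx = 0).


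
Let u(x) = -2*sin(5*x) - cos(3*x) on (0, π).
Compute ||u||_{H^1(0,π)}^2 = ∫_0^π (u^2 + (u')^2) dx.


||u||_{H^1(0,π)}^2 = 57*π

u'(x) = 3*sin(3*x) - 10*cos(5*x).
Expand u² and (u')² and integrate term by term on (0, π), using: for integers n ≥ 1, ∫_0^π sin²(nx) dx = ∫_0^π cos²(nx) dx = π/2; for n ≠ n', ∫_0^π sin(nx)sin(n'x) dx = ∫_0^π cos(nx)cos(n'x) dx = 0; and by product-to-sum, ∫_0^π sin(nx)cos(n'x) dx = ½∫_0^π [sin((n+n')x) + sin((n−n')x)] dx, which is 0 when n+n' is even and 2n/(n²−n'²) when n+n' is odd (it need not vanish on (0, π)).
  u² squared terms: (-1)²·∫cos(3x)² dx = 1·π/2 = π/2;  (-2)²·∫sin(5x)² dx = 4·π/2 = 2*π.
  u² cross terms: 2·(-1)·(-2)·∫cos(3x)·sin(5x) dx = 4·(0) = 0.
  So ∫_0^π u² dx = π/2 + 2*π + 0 = 5*π/2.
  (u')² squared terms: (-10)²·∫cos(5x)² dx = 100·π/2 = 50*π;  (3)²·∫sin(3x)² dx = 9·π/2 = 9*π/2.
  (u')² cross terms: 2·(-10)·(3)·∫cos(5x)·sin(3x) dx = -60·(0) = 0.
  So ∫_0^π (u')² dx = 50*π + 9*π/2 + 0 = 109*π/2.
||u||_{H^1}^2 = (5*π/2) + (109*π/2) = 57*π.


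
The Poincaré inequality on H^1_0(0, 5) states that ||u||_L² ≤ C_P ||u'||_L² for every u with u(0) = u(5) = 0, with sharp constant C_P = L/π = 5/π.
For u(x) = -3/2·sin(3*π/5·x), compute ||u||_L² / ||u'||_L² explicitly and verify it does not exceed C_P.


||u||_L² / ||u'||_L² = 5/(3*π) < C_P = 5/π.

u(x) = -3/2·sin(3*π/5·x), so u'(x) = -9*π*cos(3*π*x/5)/10.
Writing u(x) = A·sin(kπx/L) with A = -3/2 and k = 3, use ∫_0^L sin²(kπx/L) dx = L/2 and ∫_0^L cos²(kπx/L) dx = L/2.
u² = 9/4·sin²(3*π/5·x) and (u')² = 81*π^2/100·cos²(3*π/5·x), and each of sin², cos² integrates to L/2 = 5/2 over (0, 5).
∫_0^5 u² dx = 45/8, so ||u||_L² = 3*sqrt(10)/4.
∫_0^5 (u')² dx = 81*π^2/40, so ||u'||_L² = 9*sqrt(10)*π/20.
Ratio ||u||_L² / ||u'||_L² = 5/(3*π).
Sharp Poincaré constant on H^1_0(0, 5) is C_P = L/π = 5/π, achieved by sin(π/5·x).
This is the k = 3 harmonic; the ratio L/(kπ) is strictly less than C_P = L/π, consistent with the sharp inequality ||u||_L² ≤ C_P ||u'||_L².


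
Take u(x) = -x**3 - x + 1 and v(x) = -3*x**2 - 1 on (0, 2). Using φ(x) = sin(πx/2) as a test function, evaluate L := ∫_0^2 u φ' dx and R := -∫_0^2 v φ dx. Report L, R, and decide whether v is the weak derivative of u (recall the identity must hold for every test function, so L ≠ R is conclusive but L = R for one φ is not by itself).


LHS = -96/π^3 + 28/π, RHS = -96/π^3 + 28/π. Yes, v = u' weakly.

u(x) = -x**3 - x + 1, classical derivative u'(x) = -3*x**2 - 1.
φ(x) = sin(πx/2), so φ'(x) = π*cos(π*x/2)/2.
Note φ(0) = φ(2) = 0, so the boundary term u·φ vanishes.
LHS = ∫_0^2 u(x) φ'(x) dx = ∫_0^2 (-π*x^3*cos(π*x/2)/2 - π*x*cos(π*x/2)/2 + π*cos(π*x/2)/2) dx. Term by term:
  ∫_0^2 π*cos(π*x/2)/2 dx = 0;  ∫_0^2 -π*x*cos(π*x/2)/2 dx = 4/π;  ∫_0^2 -π*x^3*cos(π*x/2)/2 dx = -96/π^3 + 24/π.
Sum: 0 + 4/π + -96/π^3 + 24/π = -96/π^3 + 28/π.
So LHS = -96/π^3 + 28/π.
∫_0^2 v(x) φ(x) dx = ∫_0^2 (-3*x^2*sin(π*x/2) - sin(π*x/2)) dx. Term by term:
  ∫_0^2 -sin(π*x/2) dx = -4/π;  ∫_0^2 -3*x^2*sin(π*x/2) dx = -24/π + 96/π^3.
Sum: -4/π + -24/π + 96/π^3 = -28/π + 96/π^3.
So RHS = -∫_0^2 v(x) φ(x) dx = -96/π^3 + 28/π.
LHS = RHS, so the identity holds for this test φ.
Moreover u is smooth here and v(x) = u'(x) = -3*x**2 - 1 pointwise, so the identity holds for every test function. Hence v is the weak derivative of u.


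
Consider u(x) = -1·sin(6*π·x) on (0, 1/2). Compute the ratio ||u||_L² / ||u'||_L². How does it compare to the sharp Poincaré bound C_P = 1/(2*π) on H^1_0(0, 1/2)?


||u||_L² / ||u'||_L² = 1/(6*π) < C_P = 1/(2*π).

u(x) = -1·sin(6*π·x), so u'(x) = -6*π*cos(6*π*x).
Writing u(x) = A·sin(kπx/L) with A = -1 and k = 3, use ∫_0^L sin²(kπx/L) dx = L/2 and ∫_0^L cos²(kπx/L) dx = L/2.
u² = 1·sin²(6*π·x) and (u')² = 36*π^2·cos²(6*π·x), and each of sin², cos² integrates to L/2 = 1/4 over (0, 1/2).
∫_0^1/2 u² dx = 1/4, so ||u||_L² = 1/2.
∫_0^1/2 (u')² dx = 9*π^2, so ||u'||_L² = 3*π.
Ratio ||u||_L² / ||u'||_L² = 1/(6*π).
Sharp Poincaré constant on H^1_0(0, 1/2) is C_P = L/π = 1/(2*π), achieved by sin(2*π·x).
This is the k = 3 harmonic; the ratio L/(kπ) is strictly less than C_P = L/π, consistent with the sharp inequality ||u||_L² ≤ C_P ||u'||_L².


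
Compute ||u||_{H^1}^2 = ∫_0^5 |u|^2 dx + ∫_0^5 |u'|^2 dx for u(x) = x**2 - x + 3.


||u||_{H^1}^2 = 4175/6

The H^1 norm (squared) on an interval (0, L) is
  ||u||_{H^1}^2 = ∫_0^L u(x)^2 dx + ∫_0^L u'(x)^2 dx.
Compute u'(x) = 2*x - 1.
Then u(x)^2 = x**4 - 2*x**3 + 7*x**2 - 6*x + 9 and u'(x)^2 = 4*x**2 - 4*x + 1.
Integrate each monomial from 0 to 5 using ∫_0^5 c·x^n dx = c·5^(n+1)/(n+1):
  ∫_0^5 u(x)^2 dx = ∫_0^5 (x^4 - 2*x^3 + 7*x^2 - 6*x + 9) dx. Term by term:
    ∫_0^5 x^4 dx = 625;  ∫_0^5 -2*x^3 dx = -625/2;  ∫_0^5 7*x^2 dx = 875/3;
    ∫_0^5 -6*x dx = -75;  ∫_0^5 9 dx = 45.
  Sum: 625 − 625/2 + 875/3 − 75 + 45 = 3445/6.
  ∫_0^5 u'(x)^2 dx = ∫_0^5 (4*x^2 - 4*x + 1) dx. Term by term:
    ∫_0^5 4*x^2 dx = 500/3;  ∫_0^5 -4*x dx = -50;  ∫_0^5 1 dx = 5.
  Sum: 500/3 − 50 + 5 = 365/3.
Adding: ||u||_{H^1}^2 = 3445/6 + 365/3 = 4175/6.


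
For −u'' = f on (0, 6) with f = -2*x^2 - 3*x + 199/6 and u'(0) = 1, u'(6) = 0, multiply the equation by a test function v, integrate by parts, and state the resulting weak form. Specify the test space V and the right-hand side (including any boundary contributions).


V = H^1(0, 6) (v unrestricted at boundary; u is determined up to an additive constant); weak form: ∫_0^6 u'v' dx = ∫_0^6 (-2*x^2 - 3*x + 199/6) v dx − v(0) for all v ∈ V.

Multiply both sides by a test function v and integrate from 0 to 6:
  ∫_0^6 −u''(x) v(x) dx = ∫_0^6 f(x) v(x) dx.
Integrate the LHS by parts once:
  ∫_0^6 −u'' v dx = −[u'(x) v(x)]_0^6 + ∫_0^6 u'(x) v'(x) dx.
Thus ∫_0^6 u'(x) v'(x) dx = ∫_0^6 f(x) v(x) dx + [u'(x) v(x)]_0^6.
Choose V so that boundary terms are either known or forced to vanish.
u has inhomogeneous Neumann u'(0) = 1, u'(6) = 0. [u' v]_0^6 = (0)·v(6) − (1)·v(0) = − v(0). Take V = H^1(0, 6); boundary term becomes part of RHS.
Weak formulation: find u (satisfying any essential BC) such that ∫_0^6 u'(x) v'(x) dx = ∫_0^6 f v dx − v(0) for all v ∈ V (Neumann data are natural BCs: they enter the RHS as boundary terms).
Substituting f(x) = -2*x^2 - 3*x + 199/6, the right-hand side is ∫_0^6 (-2*x^2 - 3*x + 199/6) v dx − v(0).
Compatibility check (pure Neumann): taking v ≡ 1 ∈ V gives 0 = ∫_0^6 f dx + (0) − (1), i.e. ∫_0^6 f dx must equal u'(0) − u'(6) = 1. Indeed ∫_0^6 (-2*x^2 - 3*x + 199/6) dx = 1, so the data are compatible. The solution is then unique only up to an additive constant (fix it e.g. by requiring ∫_0^6 u dx = 0).


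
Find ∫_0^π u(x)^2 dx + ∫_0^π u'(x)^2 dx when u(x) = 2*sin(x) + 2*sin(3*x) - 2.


||u||_{H^1(0,π)}^2 = -64/3 + 28*π

u'(x) = 2*cos(x) + 6*cos(3*x).
Expand u² and (u')² and integrate term by term on (0, π), using: for integers n ≥ 1, ∫_0^π sin²(nx) dx = ∫_0^π cos²(nx) dx = π/2; for n ≠ n', ∫_0^π sin(nx)sin(n'x) dx = ∫_0^π cos(nx)cos(n'x) dx = 0; and by product-to-sum, ∫_0^π sin(nx)cos(n'x) dx = ½∫_0^π [sin((n+n')x) + sin((n−n')x)] dx, which is 0 when n+n' is even and 2n/(n²−n'²) when n+n' is odd (it need not vanish on (0, π)). For the constant mode: ∫_0^π 1 dx = π, ∫_0^π cos(nx) dx = 0, ∫_0^π sin(nx) dx = (1−(−1)^n)/n.
  u² squared terms: (-2)²·∫1 dx = 4·π = 4*π;  (2)²·∫sin(x)² dx = 4·π/2 = 2*π;  (2)²·∫sin(3x)² dx = 4·π/2 = 2*π.
  u² cross terms: 2·(-2)·(2)·∫1·sin(x) dx = -8·(2) = -16;  2·(-2)·(2)·∫1·sin(3x) dx = -8·(2/3) = -16/3;  2·(2)·(2)·∫sin(x)·sin(3x) dx = 8·(0) = 0.
  So ∫_0^π u² dx = 4*π + 2*π + 2*π − 16 − 16/3 + 0 = -64/3 + 8*π.
  (u')² squared terms: (2)²·∫cos(x)² dx = 4·π/2 = 2*π;  (6)²·∫cos(3x)² dx = 36·π/2 = 18*π.
  (u')² cross terms: 2·(2)·(6)·∫cos(x)·cos(3x) dx = 24·(0) = 0.
  So ∫_0^π (u')² dx = 2*π + 18*π + 0 = 20*π.
||u||_{H^1}^2 = (-64/3 + 8*π) + (20*π) = -64/3 + 28*π.


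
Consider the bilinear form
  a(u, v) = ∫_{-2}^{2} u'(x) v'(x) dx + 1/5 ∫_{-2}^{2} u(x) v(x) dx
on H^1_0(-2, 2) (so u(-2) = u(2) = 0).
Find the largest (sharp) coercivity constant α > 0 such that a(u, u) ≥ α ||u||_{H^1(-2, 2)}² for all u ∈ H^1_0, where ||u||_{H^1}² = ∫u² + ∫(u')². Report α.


α = (16/5 + π^2)/(π^2 + 16)

Coercivity of a(·,·) on H^1_0(-2, 2) means a(u, u) ≥ α ||u||_{H^1}² for every u ∈ H^1_0.
The interval has length L = 4, and Poincaré/coercivity depend only on L. Here a(u, u) = ∫(u')² + (1/5)·∫u².
Here 0 < c = 1/5 < 1. The condition a(u,u) ≥ α||u||_{H^1}² reads (1−α)∫(u')² ≥ (α−c)∫u². Any admissible α is ≤ 1 (rapidly oscillating u have ∫u²/∫(u')² → 0), and α = 1 would force 0 ≥ (1−c)∫u², impossible since c < 1; so 1−α > 0. By the sharp Poincaré inequality on H^1_0 of an interval of length L, ∫(u')² ≥ (π/L)²∫u² with equality for the first sine mode sin(π(x−x₀)/L) (x₀ the left endpoint), so the inequality holds for all u iff (1−α)(π/L)² ≥ α − c, i.e. α ≤ ((π/L)² + c)/((π/L)² + 1) = (1 + c(L/π)²)/(1 + (L/π)²). With (π/L)² = π^2/16 and c = 1/5, the largest admissible constant is α = ((π/L)² + c)/((π/L)² + 1).
Simplifying, α = (16/5 + π^2)/(π^2 + 16).


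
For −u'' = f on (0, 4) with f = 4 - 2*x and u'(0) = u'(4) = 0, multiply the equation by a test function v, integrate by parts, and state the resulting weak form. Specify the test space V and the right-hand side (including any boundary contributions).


V = H^1(0, 4) (no boundary constraint on v; u is determined up to an additive constant); weak form: ∫_0^4 u'v' dx = ∫_0^4 (4 - 2*x) v dx for all v ∈ V.

Multiply both sides by a test function v and integrate from 0 to 4:
  ∫_0^4 −u''(x) v(x) dx = ∫_0^4 f(x) v(x) dx.
Integrate the LHS by parts once:
  ∫_0^4 −u'' v dx = −[u'(x) v(x)]_0^4 + ∫_0^4 u'(x) v'(x) dx.
Thus ∫_0^4 u'(x) v'(x) dx = ∫_0^4 f(x) v(x) dx + [u'(x) v(x)]_0^4.
Choose V so that boundary terms are either known or forced to vanish.
u has homogeneous Neumann: u'(0) = u'(4) = 0. So [u' v]_0^4 = 0·v(4) − 0·v(0) = 0 for any v; take V = H^1(0, 4).
Weak formulation: find u (satisfying any essential BC) such that ∫_0^4 u'(x) v'(x) dx = ∫_0^4 f v dx for all v ∈ V (homogeneous Neumann, so boundary terms vanish).
Substituting f(x) = 4 - 2*x, the right-hand side is ∫_0^4 (4 - 2*x) v dx.
Compatibility check (pure Neumann): taking v ≡ 1 ∈ V gives 0 = ∫_0^4 f dx + (0) − (0), i.e. ∫_0^4 f dx must equal u'(0) − u'(4) = 0. Indeed ∫_0^4 (4 - 2*x) dx = 0, so the data are compatible. The solution is then unique only up to an additive constant (fix it e.g. by requiring ∫_0^4 u dx = 0).


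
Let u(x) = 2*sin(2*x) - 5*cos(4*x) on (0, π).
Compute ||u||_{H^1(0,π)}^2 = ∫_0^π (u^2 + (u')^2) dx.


||u||_{H^1(0,π)}^2 = 445*π/2

u'(x) = 20*sin(4*x) + 4*cos(2*x).
Expand u² and (u')² and integrate term by term on (0, π), using: for integers n ≥ 1, ∫_0^π sin²(nx) dx = ∫_0^π cos²(nx) dx = π/2; for n ≠ n', ∫_0^π sin(nx)sin(n'x) dx = ∫_0^π cos(nx)cos(n'x) dx = 0; and by product-to-sum, ∫_0^π sin(nx)cos(n'x) dx = ½∫_0^π [sin((n+n')x) + sin((n−n')x)] dx, which is 0 when n+n' is even and 2n/(n²−n'²) when n+n' is odd (it need not vanish on (0, π)).
  u² squared terms: (-5)²·∫cos(4x)² dx = 25·π/2 = 25*π/2;  (2)²·∫sin(2x)² dx = 4·π/2 = 2*π.
  u² cross terms: 2·(-5)·(2)·∫cos(4x)·sin(2x) dx = -20·(0) = 0.
  So ∫_0^π u² dx = 25*π/2 + 2*π + 0 = 29*π/2.
  (u')² squared terms: (4)²·∫cos(2x)² dx = 16·π/2 = 8*π;  (20)²·∫sin(4x)² dx = 400·π/2 = 200*π.
  (u')² cross terms: 2·(4)·(20)·∫cos(2x)·sin(4x) dx = 160·(0) = 0.
  So ∫_0^π (u')² dx = 8*π + 200*π + 0 = 208*π.
||u||_{H^1}^2 = (29*π/2) + (208*π) = 445*π/2.


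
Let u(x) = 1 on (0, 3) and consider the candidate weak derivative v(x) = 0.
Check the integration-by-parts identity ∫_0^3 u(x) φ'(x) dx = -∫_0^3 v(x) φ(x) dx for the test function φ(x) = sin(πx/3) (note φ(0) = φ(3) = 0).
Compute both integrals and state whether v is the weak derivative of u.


LHS = 0, RHS = 0. Yes, v = u' weakly.

u(x) = 1, classical derivative u'(x) = 0.
φ(x) = sin(πx/3), so φ'(x) = π*cos(π*x/3)/3.
Note φ(0) = φ(3) = 0, so the boundary term u·φ vanishes.
LHS = ∫_0^3 u(x) φ'(x) dx = ∫_0^3 (π*cos(π*x/3)/3) dx. Term by term:
  ∫_0^3 π*cos(π*x/3)/3 dx = 0.
So LHS = 0.
∫_0^3 v(x) φ(x) dx = ∫_0^3 (0) dx. Term by term:
  ∫_0^3 0 dx = 0.
So RHS = -∫_0^3 v(x) φ(x) dx = 0.
LHS = RHS, so the identity holds for this test φ.
Moreover u is smooth here and v(x) = u'(x) = 0 pointwise, so the identity holds for every test function. Hence v is the weak derivative of u.


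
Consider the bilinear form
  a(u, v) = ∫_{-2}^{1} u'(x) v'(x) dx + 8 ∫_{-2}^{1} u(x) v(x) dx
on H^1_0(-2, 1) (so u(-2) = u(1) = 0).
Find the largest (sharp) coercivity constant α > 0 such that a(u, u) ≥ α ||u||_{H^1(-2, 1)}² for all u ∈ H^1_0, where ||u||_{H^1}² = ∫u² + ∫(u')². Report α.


α = 1

Coercivity of a(·,·) on H^1_0(-2, 1) means a(u, u) ≥ α ||u||_{H^1}² for every u ∈ H^1_0.
The interval has length L = 3, and Poincaré/coercivity depend only on L. Here a(u, u) = ∫(u')² + (8)·∫u².
Here c = 8 ≥ 1, so a(u,u) = ∫(u')² + c∫u² ≥ ∫(u')² + ∫u² = ||u||_{H^1}², i.e. α = 1 works. No larger α is possible: a(u,u) ≥ α||u||_{H^1}² means (1−α)∫(u')² ≥ (α−c)∫u², and for the modes u_n = sin(nπ(x−x₀)/L) (x₀ the left endpoint) one has ∫u_n²/∫(u_n')² = (L/(nπ))² → 0, so a(u_n,u_n)/||u_n||_{H^1}² → 1. Hence the optimal constant is α = 1.
Therefore α = 1.


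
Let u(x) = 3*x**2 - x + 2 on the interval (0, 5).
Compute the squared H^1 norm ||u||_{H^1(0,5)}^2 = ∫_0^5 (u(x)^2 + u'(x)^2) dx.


||u||_{H^1}^2 = 39325/6

The H^1 norm (squared) on an interval (0, L) is
  ||u||_{H^1}^2 = ∫_0^L u(x)^2 dx + ∫_0^L u'(x)^2 dx.
Compute u'(x) = 6*x - 1.
Then u(x)^2 = 9*x**4 - 6*x**3 + 13*x**2 - 4*x + 4 and u'(x)^2 = 36*x**2 - 12*x + 1.
Integrate each monomial from 0 to 5 using ∫_0^5 c·x^n dx = c·5^(n+1)/(n+1):
  ∫_0^5 u(x)^2 dx = ∫_0^5 (9*x^4 - 6*x^3 + 13*x^2 - 4*x + 4) dx. Term by term:
    ∫_0^5 9*x^4 dx = 5625;  ∫_0^5 -6*x^3 dx = -1875/2;  ∫_0^5 13*x^2 dx = 1625/3;
    ∫_0^5 -4*x dx = -50;  ∫_0^5 4 dx = 20.
  Sum: 5625 − 1875/2 + 1625/3 − 50 + 20 = 31195/6.
  ∫_0^5 u'(x)^2 dx = ∫_0^5 (36*x^2 - 12*x + 1) dx. Term by term:
    ∫_0^5 36*x^2 dx = 1500;  ∫_0^5 -12*x dx = -150;  ∫_0^5 1 dx = 5.
  Sum: 1500 − 150 + 5 = 1355.
Adding: ||u||_{H^1}^2 = 31195/6 + 1355 = 39325/6.


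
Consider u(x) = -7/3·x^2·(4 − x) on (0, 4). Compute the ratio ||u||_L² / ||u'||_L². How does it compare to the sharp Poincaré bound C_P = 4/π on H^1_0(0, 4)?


||u||_L² / ||u'||_L² = 2*sqrt(14)/7 < C_P = 4/π.

u(x) = -7/3·x^2·(4 − x), so u'(x) = 7*x*(3*x - 8)/3.
u(x) = -7/3·x^2·(4 − x) vanishes at x = 0 and x = 4, so u ∈ H^1_0(0, 4). Differentiate via the product rule and integrate the resulting polynomials term by term.
  ∫_0^4 u² dx = ∫_0^4 (49*x^6/9 - 392*x^5/9 + 784*x^4/9) dx. Term by term:
    ∫_0^4 49*x^6/9 dx = 114688/9;  ∫_0^4 -392*x^5/9 dx = -802816/27;  ∫_0^4 784*x^4/9 dx = 802816/45.
  Sum: 114688/9 − 802816/27 + 802816/45 = 114688/135.
  ∫_0^4 (u')² dx = ∫_0^4 (49*x^4 - 784*x^3/3 + 3136*x^2/9) dx. Term by term:
    ∫_0^4 49*x^4 dx = 50176/5;  ∫_0^4 -784*x^3/3 dx = -50176/3;  ∫_0^4 3136*x^2/9 dx = 200704/27.
  Sum: 50176/5 − 50176/3 + 200704/27 = 100352/135.
∫_0^4 u² dx = 114688/135, so ||u||_L² = 128*sqrt(105)/45.
∫_0^4 (u')² dx = 100352/135, so ||u'||_L² = 224*sqrt(30)/45.
Ratio ||u||_L² / ||u'||_L² = 2*sqrt(14)/7.
Sharp Poincaré constant on H^1_0(0, 4) is C_P = L/π = 4/π, achieved by sin(π/4·x).
A polynomial bump cannot attain the sharp Poincaré constant (only the first sine eigenfunction does), so the ratio is strictly less than C_P, consistent with ||u||_L² ≤ C_P ||u'||_L².


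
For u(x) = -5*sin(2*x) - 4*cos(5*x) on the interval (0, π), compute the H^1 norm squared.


||u||_{H^1(0,π)}^2 = -4160/21 + 541*π/2

u'(x) = 20*sin(5*x) - 10*cos(2*x).
Expand u² and (u')² and integrate term by term on (0, π), using: for integers n ≥ 1, ∫_0^π sin²(nx) dx = ∫_0^π cos²(nx) dx = π/2; for n ≠ n', ∫_0^π sin(nx)sin(n'x) dx = ∫_0^π cos(nx)cos(n'x) dx = 0; and by product-to-sum, ∫_0^π sin(nx)cos(n'x) dx = ½∫_0^π [sin((n+n')x) + sin((n−n')x)] dx, which is 0 when n+n' is even and 2n/(n²−n'²) when n+n' is odd (it need not vanish on (0, π)).
  u² squared terms: (-5)²·∫sin(2x)² dx = 25·π/2 = 25*π/2;  (-4)²·∫cos(5x)² dx = 16·π/2 = 8*π.
  u² cross terms: 2·(-5)·(-4)·∫sin(2x)·cos(5x) dx = 40·(-4/21) = -160/21.
  So ∫_0^π u² dx = 25*π/2 + 8*π − 160/21 = -160/21 + 41*π/2.
  (u')² squared terms: (-10)²·∫cos(2x)² dx = 100·π/2 = 50*π;  (20)²·∫sin(5x)² dx = 400·π/2 = 200*π.
  (u')² cross terms: 2·(-10)·(20)·∫cos(2x)·sin(5x) dx = -400·(10/21) = -4000/21.
  So ∫_0^π (u')² dx = 50*π + 200*π − 4000/21 = -4000/21 + 250*π.
||u||_{H^1}^2 = (-160/21 + 41*π/2) + (-4000/21 + 250*π) = -4160/21 + 541*π/2.


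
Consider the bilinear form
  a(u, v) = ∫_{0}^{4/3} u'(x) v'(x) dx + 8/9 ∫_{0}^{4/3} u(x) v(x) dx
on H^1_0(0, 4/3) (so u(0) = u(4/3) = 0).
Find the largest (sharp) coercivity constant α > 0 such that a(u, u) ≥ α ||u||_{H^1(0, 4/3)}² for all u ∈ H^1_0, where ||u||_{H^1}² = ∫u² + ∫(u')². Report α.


α = (128 + 81*π^2)/(9*(16 + 9*π^2))

Coercivity of a(·,·) on H^1_0(0, 4/3) means a(u, u) ≥ α ||u||_{H^1}² for every u ∈ H^1_0.
The interval has length L = 4/3, and Poincaré/coercivity depend only on L. Here a(u, u) = ∫(u')² + (8/9)·∫u².
Here 0 < c = 8/9 < 1. The condition a(u,u) ≥ α||u||_{H^1}² reads (1−α)∫(u')² ≥ (α−c)∫u². Any admissible α is ≤ 1 (rapidly oscillating u have ∫u²/∫(u')² → 0), and α = 1 would force 0 ≥ (1−c)∫u², impossible since c < 1; so 1−α > 0. By the sharp Poincaré inequality on H^1_0 of an interval of length L, ∫(u')² ≥ (π/L)²∫u² with equality for the first sine mode sin(π(x−x₀)/L) (x₀ the left endpoint), so the inequality holds for all u iff (1−α)(π/L)² ≥ α − c, i.e. α ≤ ((π/L)² + c)/((π/L)² + 1) = (1 + c(L/π)²)/(1 + (L/π)²). With (π/L)² = 9*π^2/16 and c = 8/9, the largest admissible constant is α = ((π/L)² + c)/((π/L)² + 1).
Simplifying, α = (128 + 81*π^2)/(9*(16 + 9*π^2)).


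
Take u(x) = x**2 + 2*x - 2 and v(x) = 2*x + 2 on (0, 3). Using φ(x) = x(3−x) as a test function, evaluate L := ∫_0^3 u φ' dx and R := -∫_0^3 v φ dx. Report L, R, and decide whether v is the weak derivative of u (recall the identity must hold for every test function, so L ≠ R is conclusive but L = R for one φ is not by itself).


LHS = -45/2, RHS = -45/2. Yes, v = u' weakly.

u(x) = x**2 + 2*x - 2, classical derivative u'(x) = 2*x + 2.
φ(x) = x(3−x), so φ'(x) = 3 - 2*x.
Note φ(0) = φ(3) = 0, so the boundary term u·φ vanishes.
LHS = ∫_0^3 u(x) φ'(x) dx = ∫_0^3 (-2*x^3 - x^2 + 10*x - 6) dx. Term by term:
  ∫_0^3 -2*x^3 dx = -81/2;  ∫_0^3 -x^2 dx = -9;  ∫_0^3 10*x dx = 45;
  ∫_0^3 -6 dx = -18.
Sum: -81/2 − 9 + 45 − 18 = -45/2.
So LHS = -45/2.
∫_0^3 v(x) φ(x) dx = ∫_0^3 (-2*x^3 + 4*x^2 + 6*x) dx. Term by term:
  ∫_0^3 -2*x^3 dx = -81/2;  ∫_0^3 4*x^2 dx = 36;  ∫_0^3 6*x dx = 27.
Sum: -81/2 + 36 + 27 = 45/2.
So RHS = -∫_0^3 v(x) φ(x) dx = -45/2.
LHS = RHS, so the identity holds for this test φ.
Moreover u is smooth here and v(x) = u'(x) = 2*x + 2 pointwise, so the identity holds for every test function. Hence v is the weak derivative of u.


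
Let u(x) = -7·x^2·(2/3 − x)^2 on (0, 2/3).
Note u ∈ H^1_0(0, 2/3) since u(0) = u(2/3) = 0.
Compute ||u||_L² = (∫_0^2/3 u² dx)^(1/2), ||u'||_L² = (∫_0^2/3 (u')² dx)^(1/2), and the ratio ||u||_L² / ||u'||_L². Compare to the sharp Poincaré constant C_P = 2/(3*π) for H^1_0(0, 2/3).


||u||_L² / ||u'||_L² = sqrt(3)/9 < C_P = 2/(3*π).

u(x) = -7·x^2·(2/3 − x)^2, so u'(x) = 28*x*(-9*x^2 + 9*x - 2)/9.
u(x) = -7·x^2·(2/3 − x)^2 vanishes at x = 0 and x = 2/3, so u ∈ H^1_0(0, 2/3). Differentiate via the product rule and integrate the resulting polynomials term by term.
  ∫_0^2/3 u² dx = ∫_0^2/3 (49*x^8 - 392*x^7/3 + 392*x^6/3 - 1568*x^5/27 + 784*x^4/81) dx. Term by term:
    ∫_0^2/3 49*x^8 dx = 25088/177147;  ∫_0^2/3 -392*x^7/3 dx = -12544/19683;  ∫_0^2/3 392*x^6/3 dx = 7168/6561;
    ∫_0^2/3 -1568*x^5/27 dx = -50176/59049;  ∫_0^2/3 784*x^4/81 dx = 25088/98415.
  Sum: 25088/177147 − 12544/19683 + 7168/6561 − 50176/59049 + 25088/98415 = 1792/885735.
  ∫_0^2/3 (u')² dx = ∫_0^2/3 (784*x^6 - 1568*x^5 + 10192*x^4/9 - 3136*x^3/9 + 3136*x^2/81) dx. Term by term:
    ∫_0^2/3 784*x^6 dx = 14336/2187;  ∫_0^2/3 -1568*x^5 dx = -50176/2187;  ∫_0^2/3 10192*x^4/9 dx = 326144/10935;
    ∫_0^2/3 -3136*x^3/9 dx = -12544/729;  ∫_0^2/3 3136*x^2/81 dx = 25088/6561.
  Sum: 14336/2187 − 50176/2187 + 326144/10935 − 12544/729 + 25088/6561 = 1792/32805.
∫_0^2/3 u² dx = 1792/885735, so ||u||_L² = 16*sqrt(105)/3645.
∫_0^2/3 (u')² dx = 1792/32805, so ||u'||_L² = 16*sqrt(35)/405.
Ratio ||u||_L² / ||u'||_L² = sqrt(3)/9.
Sharp Poincaré constant on H^1_0(0, 2/3) is C_P = L/π = 2/(3*π), achieved by sin(3*π/2·x).
A polynomial bump cannot attain the sharp Poincaré constant (only the first sine eigenfunction does), so the ratio is strictly less than C_P, consistent with ||u||_L² ≤ C_P ||u'||_L².


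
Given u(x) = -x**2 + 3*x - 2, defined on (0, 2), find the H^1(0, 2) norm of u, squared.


||u||_{H^1}^2 = 86/15

The H^1 norm (squared) on an interval (0, L) is
  ||u||_{H^1}^2 = ∫_0^L u(x)^2 dx + ∫_0^L u'(x)^2 dx.
Compute u'(x) = 3 - 2*x.
Then u(x)^2 = x**4 - 6*x**3 + 13*x**2 - 12*x + 4 and u'(x)^2 = 4*x**2 - 12*x + 9.
Integrate each monomial from 0 to 2 using ∫_0^2 c·x^n dx = c·2^(n+1)/(n+1):
  ∫_0^2 u(x)^2 dx = ∫_0^2 (x^4 - 6*x^3 + 13*x^2 - 12*x + 4) dx. Term by term:
    ∫_0^2 x^4 dx = 32/5;  ∫_0^2 -6*x^3 dx = -24;  ∫_0^2 13*x^2 dx = 104/3;
    ∫_0^2 -12*x dx = -24;  ∫_0^2 4 dx = 8.
  Sum: 32/5 − 24 + 104/3 − 24 + 8 = 16/15.
  ∫_0^2 u'(x)^2 dx = ∫_0^2 (4*x^2 - 12*x + 9) dx. Term by term:
    ∫_0^2 4*x^2 dx = 32/3;  ∫_0^2 -12*x dx = -24;  ∫_0^2 9 dx = 18.
  Sum: 32/3 − 24 + 18 = 14/3.
Adding: ||u||_{H^1}^2 = 16/15 + 14/3 = 86/15.


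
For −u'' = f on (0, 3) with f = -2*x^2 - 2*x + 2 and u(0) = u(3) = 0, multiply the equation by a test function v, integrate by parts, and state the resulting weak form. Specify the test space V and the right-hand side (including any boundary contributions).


V = H^1_0(0, 3) (so v(0) = v(3) = 0); weak form: ∫_0^3 u'v' dx = ∫_0^3 (-2*x^2 - 2*x + 2) v dx for all v ∈ V.

Multiply both sides by a test function v and integrate from 0 to 3:
  ∫_0^3 −u''(x) v(x) dx = ∫_0^3 f(x) v(x) dx.
Integrate the LHS by parts once:
  ∫_0^3 −u'' v dx = −[u'(x) v(x)]_0^3 + ∫_0^3 u'(x) v'(x) dx.
Thus ∫_0^3 u'(x) v'(x) dx = ∫_0^3 f(x) v(x) dx + [u'(x) v(x)]_0^3.
Choose V so that boundary terms are either known or forced to vanish.
u is Dirichlet: u(0) = u(3) = 0. Let V = H^1_0(0, 3); then v(0) = v(3) = 0, and [u' v]_0^3 = 0.
Weak formulation: find u (satisfying any essential BC) such that ∫_0^3 u'(x) v'(x) dx = ∫_0^3 f v dx for all v ∈ V.
Substituting f(x) = -2*x^2 - 2*x + 2, the right-hand side is ∫_0^3 (-2*x^2 - 2*x + 2) v dx.


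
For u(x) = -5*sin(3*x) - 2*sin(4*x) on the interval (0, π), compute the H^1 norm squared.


||u||_{H^1(0,π)}^2 = 159*π

u'(x) = -15*cos(3*x) - 8*cos(4*x).
Expand u² and (u')² and integrate term by term on (0, π), using: for integers n ≥ 1, ∫_0^π sin²(nx) dx = ∫_0^π cos²(nx) dx = π/2; for n ≠ n', ∫_0^π sin(nx)sin(n'x) dx = ∫_0^π cos(nx)cos(n'x) dx = 0; and by product-to-sum, ∫_0^π sin(nx)cos(n'x) dx = ½∫_0^π [sin((n+n')x) + sin((n−n')x)] dx, which is 0 when n+n' is even and 2n/(n²−n'²) when n+n' is odd (it need not vanish on (0, π)).
  u² squared terms: (-5)²·∫sin(3x)² dx = 25·π/2 = 25*π/2;  (-2)²·∫sin(4x)² dx = 4·π/2 = 2*π.
  u² cross terms: 2·(-5)·(-2)·∫sin(3x)·sin(4x) dx = 20·(0) = 0.
  So ∫_0^π u² dx = 25*π/2 + 2*π + 0 = 29*π/2.
  (u')² squared terms: (-15)²·∫cos(3x)² dx = 225·π/2 = 225*π/2;  (-8)²·∫cos(4x)² dx = 64·π/2 = 32*π.
  (u')² cross terms: 2·(-15)·(-8)·∫cos(3x)·cos(4x) dx = 240·(0) = 0.
  So ∫_0^π (u')² dx = 225*π/2 + 32*π + 0 = 289*π/2.
||u||_{H^1}^2 = (29*π/2) + (289*π/2) = 159*π.


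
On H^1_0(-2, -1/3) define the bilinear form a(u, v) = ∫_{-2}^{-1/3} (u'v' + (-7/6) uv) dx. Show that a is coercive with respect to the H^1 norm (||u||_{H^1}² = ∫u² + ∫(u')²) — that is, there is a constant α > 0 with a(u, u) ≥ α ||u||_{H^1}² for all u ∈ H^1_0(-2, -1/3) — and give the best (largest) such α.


α = (-175 + 54*π^2)/(6*(25 + 9*π^2))

Coercivity of a(·,·) on H^1_0(-2, -1/3) means a(u, u) ≥ α ||u||_{H^1}² for every u ∈ H^1_0.
The interval has length L = 5/3, and Poincaré/coercivity depend only on L. Here a(u, u) = ∫(u')² + (-7/6)·∫u².
Here c = -7/6 < 0 with |c| < (π/L)² = 9*π^2/25, so coercivity still holds. The condition a(u,u) ≥ α||u||_{H^1}² reads (1−α)∫(u')² ≥ (α−c)∫u². Any admissible α is ≤ 1 (rapidly oscillating u have ∫u²/∫(u')² → 0), and α = 1 would force 0 ≥ (1−c)∫u², impossible since c < 1; so 1−α > 0. By the sharp Poincaré inequality on H^1_0 of an interval of length L, ∫(u')² ≥ (π/L)²∫u² with equality for the first sine mode sin(π(x−x₀)/L) (x₀ the left endpoint), so the inequality holds for all u iff (1−α)(π/L)² ≥ α − c, i.e. α ≤ ((π/L)² + c)/((π/L)² + 1) = (1 + c(L/π)²)/(1 + (L/π)²). (Direct route, valid since c ≤ 0: Poincaré gives c∫u² ≥ c(L/π)²∫(u')², so a(u,u) ≥ (1 + c(L/π)²)∫(u')², while ||u||_{H^1}² ≤ (1 + (L/π)²)∫(u')²; dividing yields the same α.) With (π/L)² = 9*π^2/25 and c = -7/6, the largest admissible constant is α = ((π/L)² + c)/((π/L)² + 1).
Simplifying, α = (-175 + 54*π^2)/(6*(25 + 9*π^2)).


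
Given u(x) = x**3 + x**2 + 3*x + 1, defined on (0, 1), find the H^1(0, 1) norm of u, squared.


||u||_{H^1}^2 = 4061/105

The H^1 norm (squared) on an interval (0, L) is
  ||u||_{H^1}^2 = ∫_0^L u(x)^2 dx + ∫_0^L u'(x)^2 dx.
Compute u'(x) = 3*x**2 + 2*x + 3.
Then u(x)^2 = x**6 + 2*x**5 + 7*x**4 + 8*x**3 + 11*x**2 + 6*x + 1 and u'(x)^2 = 9*x**4 + 12*x**3 + 22*x**2 + 12*x + 9.
Integrate each monomial from 0 to 1 using ∫_0^1 c·x^n dx = c·1^(n+1)/(n+1):
  ∫_0^1 u(x)^2 dx = ∫_0^1 (x^6 + 2*x^5 + 7*x^4 + 8*x^3 + 11*x^2 + 6*x + 1) dx. Term by term:
    ∫_0^1 x^6 dx = 1/7;  ∫_0^1 2*x^5 dx = 1/3;  ∫_0^1 7*x^4 dx = 7/5;
    ∫_0^1 8*x^3 dx = 2;  ∫_0^1 11*x^2 dx = 11/3;  ∫_0^1 6*x dx = 3;
    ∫_0^1 1 dx = 1.
  Sum: 1/7 + 1/3 + 7/5 + 2 + 11/3 + 3 + 1 = 404/35.
  ∫_0^1 u'(x)^2 dx = ∫_0^1 (9*x^4 + 12*x^3 + 22*x^2 + 12*x + 9) dx. Term by term:
    ∫_0^1 9*x^4 dx = 9/5;  ∫_0^1 12*x^3 dx = 3;  ∫_0^1 22*x^2 dx = 22/3;
    ∫_0^1 12*x dx = 6;  ∫_0^1 9 dx = 9.
  Sum: 9/5 + 3 + 22/3 + 6 + 9 = 407/15.
Adding: ||u||_{H^1}^2 = 404/35 + 407/15 = 4061/105.


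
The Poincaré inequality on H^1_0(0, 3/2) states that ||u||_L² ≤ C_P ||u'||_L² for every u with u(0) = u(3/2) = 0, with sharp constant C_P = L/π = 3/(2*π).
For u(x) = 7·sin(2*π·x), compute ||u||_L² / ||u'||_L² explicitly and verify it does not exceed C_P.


||u||_L² / ||u'||_L² = 1/(2*π) < C_P = 3/(2*π).

u(x) = 7·sin(2*π·x), so u'(x) = 14*π*cos(2*π*x).
Writing u(x) = A·sin(kπx/L) with A = 7 and k = 3, use ∫_0^L sin²(kπx/L) dx = L/2 and ∫_0^L cos²(kπx/L) dx = L/2.
u² = 49·sin²(2*π·x) and (u')² = 196*π^2·cos²(2*π·x), and each of sin², cos² integrates to L/2 = 3/4 over (0, 3/2).
∫_0^3/2 u² dx = 147/4, so ||u||_L² = 7*sqrt(3)/2.
∫_0^3/2 (u')² dx = 147*π^2, so ||u'||_L² = 7*sqrt(3)*π.
Ratio ||u||_L² / ||u'||_L² = 1/(2*π).
Sharp Poincaré constant on H^1_0(0, 3/2) is C_P = L/π = 3/(2*π), achieved by sin(2*π/3·x).
This is the k = 3 harmonic; the ratio L/(kπ) is strictly less than C_P = L/π, consistent with the sharp inequality ||u||_L² ≤ C_P ||u'||_L².


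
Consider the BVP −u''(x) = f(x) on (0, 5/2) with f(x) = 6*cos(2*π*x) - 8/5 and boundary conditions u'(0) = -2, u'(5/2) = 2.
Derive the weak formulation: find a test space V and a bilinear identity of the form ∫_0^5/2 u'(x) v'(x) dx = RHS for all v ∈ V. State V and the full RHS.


V = H^1(0, 5/2) (v unrestricted at boundary; u is determined up to an additive constant); weak form: ∫_0^5/2 u'v' dx = ∫_0^5/2 (6*cos(2*π*x) - 8/5) v dx + 2·v(5/2) + 2·v(0) for all v ∈ V.

Multiply both sides by a test function v and integrate from 0 to 5/2:
  ∫_0^5/2 −u''(x) v(x) dx = ∫_0^5/2 f(x) v(x) dx.
Integrate the LHS by parts once:
  ∫_0^5/2 −u'' v dx = −[u'(x) v(x)]_0^5/2 + ∫_0^5/2 u'(x) v'(x) dx.
Thus ∫_0^5/2 u'(x) v'(x) dx = ∫_0^5/2 f(x) v(x) dx + [u'(x) v(x)]_0^5/2.
Choose V so that boundary terms are either known or forced to vanish.
u has inhomogeneous Neumann u'(0) = -2, u'(5/2) = 2. [u' v]_0^5/2 = (2)·v(5/2) − (-2)·v(0) = 2·v(5/2) + 2·v(0). Take V = H^1(0, 5/2); boundary term becomes part of RHS.
Weak formulation: find u (satisfying any essential BC) such that ∫_0^5/2 u'(x) v'(x) dx = ∫_0^5/2 f v dx + 2·v(5/2) + 2·v(0) for all v ∈ V (Neumann data are natural BCs: they enter the RHS as boundary terms).
Substituting f(x) = 6*cos(2*π*x) - 8/5, the right-hand side is ∫_0^5/2 (6*cos(2*π*x) - 8/5) v dx + 2·v(5/2) + 2·v(0).
Compatibility check (pure Neumann): taking v ≡ 1 ∈ V gives 0 = ∫_0^5/2 f dx + (2) − (-2), i.e. ∫_0^5/2 f dx must equal u'(0) − u'(5/2) = -4. Indeed ∫_0^5/2 (6*cos(2*π*x) - 8/5) dx = -4, so the data are compatible. The solution is then unique only up to an additive constant (fix it e.g. by requiring ∫_0^5/2 u dx = 0).
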